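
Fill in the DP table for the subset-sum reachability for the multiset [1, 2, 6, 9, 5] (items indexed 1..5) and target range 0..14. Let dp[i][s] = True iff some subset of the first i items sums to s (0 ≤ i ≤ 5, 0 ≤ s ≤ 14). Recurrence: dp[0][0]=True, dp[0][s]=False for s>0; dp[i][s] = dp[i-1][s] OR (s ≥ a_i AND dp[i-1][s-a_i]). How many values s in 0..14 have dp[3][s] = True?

i\s   0   1   2   3   4   5   6   7   8   9  10  11  12  13  14
  0   T   F   F   F   F   F   F   F   F   F   F   F   F   F   F
  1   T   T   F   F   F   F   F   F   F   F   F   F   F   F   F
  2   T   T   T   T   F   F   F   F   F   F   F   F   F   F   F
  3   T   T   T   T   F   F   T   T   T   T   F   F   F   F   F
  4   T   T   T   T   F   F   T   T   T   T   T   T   T   F   F
  5   T   T   T   T   F   T   T   T   T   T   T   T   T   T   T

8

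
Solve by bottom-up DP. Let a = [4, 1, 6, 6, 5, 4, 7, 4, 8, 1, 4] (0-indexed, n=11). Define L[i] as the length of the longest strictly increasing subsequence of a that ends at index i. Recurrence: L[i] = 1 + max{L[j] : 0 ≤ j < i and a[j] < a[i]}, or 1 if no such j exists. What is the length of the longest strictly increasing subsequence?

   i    0    1    2    3    4    5    6    7    8    9   10
a[i]    4    1    6    6    5    4    7    4    8    1    4
L[i]    1    1    2    2    2    2    3    2    4    1    2

4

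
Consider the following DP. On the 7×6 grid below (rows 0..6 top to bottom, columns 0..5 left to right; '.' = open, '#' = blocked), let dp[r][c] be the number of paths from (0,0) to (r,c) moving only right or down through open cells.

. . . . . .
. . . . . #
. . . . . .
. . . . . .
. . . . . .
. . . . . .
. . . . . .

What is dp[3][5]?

50

r\c   0   1   2   3   4   5
  0   1   1   1   1   1   1
  1   1   2   3   4   5   0
  2   1   3   6  10  15  15
  3   1   4  10  20  35  50
  4   1   5  15  35  70 120
  5   1   6  21  56 126 246
  6   1   7  28  84 210 456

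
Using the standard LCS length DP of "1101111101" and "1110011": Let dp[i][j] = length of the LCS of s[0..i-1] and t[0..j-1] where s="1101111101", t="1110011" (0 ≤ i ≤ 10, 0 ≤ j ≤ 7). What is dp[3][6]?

   ''  1  1  1  0  0  1  1
''  0  0  0  0  0  0  0  0
 1  0  1  1  1  1  1  1  1
 1  0  1  2  2  2  2  2  2
 0  0  1  2  2  3  3  3  3
 1  0  1  2  3  3  3  4  4
 1  0  1  2  3  3  3  4  5
 1  0  1  2  3  3  3  4  5
 1  0  1  2  3  3  3  4  5
 1  0  1  2  3  3  3  4  5
 0  0  1  2  3  4  4  4  5
 1  0  1  2  3  4  4  5  5

3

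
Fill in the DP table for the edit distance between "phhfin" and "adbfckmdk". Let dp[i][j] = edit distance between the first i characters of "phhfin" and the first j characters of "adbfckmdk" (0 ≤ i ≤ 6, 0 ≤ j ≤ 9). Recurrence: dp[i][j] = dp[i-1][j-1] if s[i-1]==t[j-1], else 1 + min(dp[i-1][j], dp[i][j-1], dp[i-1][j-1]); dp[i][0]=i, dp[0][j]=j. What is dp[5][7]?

   ''  a  d  b  f  c  k  m  d  k
''  0  1  2  3  4  5  6  7  8  9
 p  1  1  2  3  4  5  6  7  8  9
 h  2  2  2  3  4  5  6  7  8  9
 h  3  3  3  3  4  5  6  7  8  9
 f  4  4  4  4  3  4  5  6  7  8
 i  5  5  5  5  4  4  5  6  7  8
 n  6  6  6  6  5  5  5  6  7  8

6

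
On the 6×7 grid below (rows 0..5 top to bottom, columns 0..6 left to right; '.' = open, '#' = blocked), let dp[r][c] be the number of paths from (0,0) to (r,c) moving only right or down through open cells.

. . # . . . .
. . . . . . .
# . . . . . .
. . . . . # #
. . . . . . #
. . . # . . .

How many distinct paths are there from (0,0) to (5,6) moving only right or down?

80

r\c   0   1   2   3   4   5   6
  0   1   1   0   0   0   0   0
  1   1   2   2   2   2   2   2
  2   0   2   4   6   8  10  12
  3   0   2   6  12  20   0   0
  4   0   2   8  20  40  40   0
  5   0   2  10   0  40  80  80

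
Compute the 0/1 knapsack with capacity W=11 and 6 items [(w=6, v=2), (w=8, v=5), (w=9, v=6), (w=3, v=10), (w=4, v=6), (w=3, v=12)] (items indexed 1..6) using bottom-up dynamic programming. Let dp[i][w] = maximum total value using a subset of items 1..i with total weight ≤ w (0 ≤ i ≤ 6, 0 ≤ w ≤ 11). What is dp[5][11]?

i\w   0   1   2   3   4   5   6   7   8   9  10  11
  0   0   0   0   0   0   0   0   0   0   0   0   0
  1   0   0   0   0   0   0   2   2   2   2   2   2
  2   0   0   0   0   0   0   2   2   5   5   5   5
  3   0   0   0   0   0   0   2   2   5   6   6   6
  4   0   0   0  10  10  10  10  10  10  12  12  15
  5   0   0   0  10  10  10  10  16  16  16  16  16
  6   0   0   0  12  12  12  22  22  22  22  28  28

16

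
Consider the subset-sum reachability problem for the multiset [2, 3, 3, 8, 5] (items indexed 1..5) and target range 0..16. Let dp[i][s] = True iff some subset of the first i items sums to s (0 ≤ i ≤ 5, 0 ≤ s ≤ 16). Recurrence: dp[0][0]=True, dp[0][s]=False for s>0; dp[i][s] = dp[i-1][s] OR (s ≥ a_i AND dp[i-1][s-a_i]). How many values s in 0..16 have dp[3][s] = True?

i\s   0   1   2   3   4   5   6   7   8   9  10  11  12  13  14  15  16
  0   T   F   F   F   F   F   F   F   F   F   F   F   F   F   F   F   F
  1   T   F   T   F   F   F   F   F   F   F   F   F   F   F   F   F   F
  2   T   F   T   T   F   T   F   F   F   F   F   F   F   F   F   F   F
  3   T   F   T   T   F   T   T   F   T   F   F   F   F   F   F   F   F
  4   T   F   T   T   F   T   T   F   T   F   T   T   F   T   T   F   T
  5   T   F   T   T   F   T   T   T   T   F   T   T   F   T   T   T   T

6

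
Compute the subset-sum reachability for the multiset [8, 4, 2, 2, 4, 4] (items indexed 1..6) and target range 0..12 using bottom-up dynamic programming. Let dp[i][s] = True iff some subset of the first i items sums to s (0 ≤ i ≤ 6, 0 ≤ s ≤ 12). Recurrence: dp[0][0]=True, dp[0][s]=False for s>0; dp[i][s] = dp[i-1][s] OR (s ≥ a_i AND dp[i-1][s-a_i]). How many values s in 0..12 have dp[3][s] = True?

7

i\s   0   1   2   3   4   5   6   7   8   9  10  11  12
  0   T   F   F   F   F   F   F   F   F   F   F   F   F
  1   T   F   F   F   F   F   F   F   T   F   F   F   F
  2   T   F   F   F   T   F   F   F   T   F   F   F   T
  3   T   F   T   F   T   F   T   F   T   F   T   F   T
  4   T   F   T   F   T   F   T   F   T   F   T   F   T
  5   T   F   T   F   T   F   T   F   T   F   T   F   T
  6   T   F   T   F   T   F   T   F   T   F   T   F   T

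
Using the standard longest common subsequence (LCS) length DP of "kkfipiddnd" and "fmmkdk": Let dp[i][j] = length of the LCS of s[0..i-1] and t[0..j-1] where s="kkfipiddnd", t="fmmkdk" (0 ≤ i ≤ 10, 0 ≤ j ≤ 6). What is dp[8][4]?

1

   ''  f  m  m  k  d  k
''  0  0  0  0  0  0  0
 k  0  0  0  0  1  1  1
 k  0  0  0  0  1  1  2
 f  0  1  1  1  1  1  2
 i  0  1  1  1  1  1  2
 p  0  1  1  1  1  1  2
 i  0  1  1  1  1  1  2
 d  0  1  1  1  1  2  2
 d  0  1  1  1  1  2  2
 n  0  1  1  1  1  2  2
 d  0  1  1  1  1  2  2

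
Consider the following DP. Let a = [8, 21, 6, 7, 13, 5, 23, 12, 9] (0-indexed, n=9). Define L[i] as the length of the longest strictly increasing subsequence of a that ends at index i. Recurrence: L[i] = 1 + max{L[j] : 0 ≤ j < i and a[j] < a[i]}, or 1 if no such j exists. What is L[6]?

   i    0    1    2    3    4    5    6    7    8
a[i]    8   21    6    7   13    5   23   12    9
L[i]    1    2    1    2    3    1    4    3    3

4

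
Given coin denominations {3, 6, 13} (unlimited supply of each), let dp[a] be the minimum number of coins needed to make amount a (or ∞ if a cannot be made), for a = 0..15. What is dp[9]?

 a  0  1  2  3  4  5  6  7  8  9 10 11 12 13 14 15
dp  0  -  -  1  -  -  1  -  -  2  -  -  2  1  -  3
(- denotes ∞ / unreachable)

2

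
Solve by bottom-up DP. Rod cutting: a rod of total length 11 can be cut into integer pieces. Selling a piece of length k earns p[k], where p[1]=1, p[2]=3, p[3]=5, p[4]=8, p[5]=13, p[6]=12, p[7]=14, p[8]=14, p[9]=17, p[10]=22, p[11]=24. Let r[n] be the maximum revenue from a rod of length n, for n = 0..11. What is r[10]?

26

   n    0    1    2    3    4    5    6    7    8    9   10   11
r[n]    0    1    3    5    8   13   14   16   18   21   26   27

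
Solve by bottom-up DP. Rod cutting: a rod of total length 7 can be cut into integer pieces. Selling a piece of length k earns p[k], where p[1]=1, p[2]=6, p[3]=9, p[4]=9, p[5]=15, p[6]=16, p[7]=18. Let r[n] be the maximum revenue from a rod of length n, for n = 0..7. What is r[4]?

12

   n    0    1    2    3    4    5    6    7
r[n]    0    1    6    9   12   15   18   21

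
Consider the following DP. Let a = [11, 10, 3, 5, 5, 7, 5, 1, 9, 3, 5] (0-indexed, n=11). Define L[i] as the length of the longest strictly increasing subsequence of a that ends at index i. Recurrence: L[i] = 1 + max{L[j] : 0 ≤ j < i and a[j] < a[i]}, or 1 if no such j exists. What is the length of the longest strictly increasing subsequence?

   i    0    1    2    3    4    5    6    7    8    9   10
a[i]   11   10    3    5    5    7    5    1    9    3    5
L[i]    1    1    1    2    2    3    2    1    4    2    3

4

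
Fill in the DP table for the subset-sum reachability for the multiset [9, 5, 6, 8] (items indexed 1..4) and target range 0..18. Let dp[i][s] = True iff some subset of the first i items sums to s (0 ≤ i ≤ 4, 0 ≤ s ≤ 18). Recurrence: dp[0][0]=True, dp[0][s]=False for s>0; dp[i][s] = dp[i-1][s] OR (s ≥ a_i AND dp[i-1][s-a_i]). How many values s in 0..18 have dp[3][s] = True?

i\s   0   1   2   3   4   5   6   7   8   9  10  11  12  13  14  15  16  17  18
  0   T   F   F   F   F   F   F   F   F   F   F   F   F   F   F   F   F   F   F
  1   T   F   F   F   F   F   F   F   F   T   F   F   F   F   F   F   F   F   F
  2   T   F   F   F   F   T   F   F   F   T   F   F   F   F   T   F   F   F   F
  3   T   F   F   F   F   T   T   F   F   T   F   T   F   F   T   T   F   F   F
  4   T   F   F   F   F   T   T   F   T   T   F   T   F   T   T   T   F   T   F

7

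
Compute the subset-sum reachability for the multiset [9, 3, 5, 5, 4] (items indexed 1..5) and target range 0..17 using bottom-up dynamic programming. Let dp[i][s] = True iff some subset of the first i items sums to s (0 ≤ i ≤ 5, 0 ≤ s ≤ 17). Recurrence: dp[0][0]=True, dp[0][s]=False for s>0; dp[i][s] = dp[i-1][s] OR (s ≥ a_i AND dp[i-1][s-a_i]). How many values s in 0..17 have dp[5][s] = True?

i\s   0   1   2   3   4   5   6   7   8   9  10  11  12  13  14  15  16  17
  0   T   F   F   F   F   F   F   F   F   F   F   F   F   F   F   F   F   F
  1   T   F   F   F   F   F   F   F   F   T   F   F   F   F   F   F   F   F
  2   T   F   F   T   F   F   F   F   F   T   F   F   T   F   F   F   F   F
  3   T   F   F   T   F   T   F   F   T   T   F   F   T   F   T   F   F   T
  4   T   F   F   T   F   T   F   F   T   T   T   F   T   T   T   F   F   T
  5   T   F   F   T   T   T   F   T   T   T   T   F   T   T   T   F   T   T

13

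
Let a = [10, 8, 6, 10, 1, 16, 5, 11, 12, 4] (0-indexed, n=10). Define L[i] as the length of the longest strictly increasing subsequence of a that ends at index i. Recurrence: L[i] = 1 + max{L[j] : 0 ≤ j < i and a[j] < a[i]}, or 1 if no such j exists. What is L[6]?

   i    0    1    2    3    4    5    6    7    8    9
a[i]   10    8    6   10    1   16    5   11   12    4
L[i]    1    1    1    2    1    3    2    3    4    2

2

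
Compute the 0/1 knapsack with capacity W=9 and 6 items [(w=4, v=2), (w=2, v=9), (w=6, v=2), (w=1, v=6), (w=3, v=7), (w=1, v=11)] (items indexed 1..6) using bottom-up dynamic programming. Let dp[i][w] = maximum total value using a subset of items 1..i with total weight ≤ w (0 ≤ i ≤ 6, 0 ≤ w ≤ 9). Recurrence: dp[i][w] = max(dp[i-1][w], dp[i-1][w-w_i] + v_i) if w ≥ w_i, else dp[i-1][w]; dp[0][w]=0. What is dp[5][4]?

15

i\w   0   1   2   3   4   5   6   7   8   9
  0   0   0   0   0   0   0   0   0   0   0
  1   0   0   0   0   2   2   2   2   2   2
  2   0   0   9   9   9   9  11  11  11  11
  3   0   0   9   9   9   9  11  11  11  11
  4   0   6   9  15  15  15  15  17  17  17
  5   0   6   9  15  15  16  22  22  22  22
  6   0  11  17  20  26  26  27  33  33  33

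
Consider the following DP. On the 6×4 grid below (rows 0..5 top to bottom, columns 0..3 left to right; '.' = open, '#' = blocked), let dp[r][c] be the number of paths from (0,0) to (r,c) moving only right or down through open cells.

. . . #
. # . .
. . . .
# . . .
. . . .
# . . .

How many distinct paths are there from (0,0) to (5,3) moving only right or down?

r\c   0   1   2   3
  0   1   1   1   0
  1   1   0   1   1
  2   1   1   2   3
  3   0   1   3   6
  4   0   1   4  10
  5   0   1   5  15

15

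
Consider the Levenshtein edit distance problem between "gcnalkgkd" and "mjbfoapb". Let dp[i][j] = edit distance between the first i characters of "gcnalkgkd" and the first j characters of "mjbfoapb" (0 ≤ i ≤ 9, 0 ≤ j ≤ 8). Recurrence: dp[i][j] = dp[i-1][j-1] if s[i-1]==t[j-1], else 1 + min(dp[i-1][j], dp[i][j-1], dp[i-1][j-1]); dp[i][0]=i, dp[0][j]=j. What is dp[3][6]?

   ''  m  j  b  f  o  a  p  b
''  0  1  2  3  4  5  6  7  8
 g  1  1  2  3  4  5  6  7  8
 c  2  2  2  3  4  5  6  7  8
 n  3  3  3  3  4  5  6  7  8
 a  4  4  4  4  4  5  5  6  7
 l  5  5  5  5  5  5  6  6  7
 k  6  6  6  6  6  6  6  7  7
 g  7  7  7  7  7  7  7  7  8
 k  8  8  8  8  8  8  8  8  8
 d  9  9  9  9  9  9  9  9  9

6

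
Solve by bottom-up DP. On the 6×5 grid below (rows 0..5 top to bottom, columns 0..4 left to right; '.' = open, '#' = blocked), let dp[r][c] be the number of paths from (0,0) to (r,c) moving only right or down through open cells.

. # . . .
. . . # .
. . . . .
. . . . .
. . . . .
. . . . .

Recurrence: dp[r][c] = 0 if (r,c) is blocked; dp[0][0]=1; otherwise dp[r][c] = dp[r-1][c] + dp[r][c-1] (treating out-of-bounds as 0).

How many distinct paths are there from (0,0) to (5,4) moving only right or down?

r\c   0   1   2   3   4
  0   1   0   0   0   0
  1   1   1   1   0   0
  2   1   2   3   3   3
  3   1   3   6   9  12
  4   1   4  10  19  31
  5   1   5  15  34  65

65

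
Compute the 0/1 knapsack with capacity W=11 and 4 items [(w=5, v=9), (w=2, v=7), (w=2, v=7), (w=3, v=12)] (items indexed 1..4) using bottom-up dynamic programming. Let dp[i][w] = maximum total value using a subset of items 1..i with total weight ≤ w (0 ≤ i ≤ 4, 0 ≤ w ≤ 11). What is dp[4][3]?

i\w   0   1   2   3   4   5   6   7   8   9  10  11
  0   0   0   0   0   0   0   0   0   0   0   0   0
  1   0   0   0   0   0   9   9   9   9   9   9   9
  2   0   0   7   7   7   9   9  16  16  16  16  16
  3   0   0   7   7  14  14  14  16  16  23  23  23
  4   0   0   7  12  14  19  19  26  26  26  28  28

12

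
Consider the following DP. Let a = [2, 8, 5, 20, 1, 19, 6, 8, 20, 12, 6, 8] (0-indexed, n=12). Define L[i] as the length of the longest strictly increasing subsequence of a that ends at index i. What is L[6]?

   i    0    1    2    3    4    5    6    7    8    9   10   11
a[i]    2    8    5   20    1   19    6    8   20   12    6    8
L[i]    1    2    2    3    1    3    3    4    5    5    3    4

3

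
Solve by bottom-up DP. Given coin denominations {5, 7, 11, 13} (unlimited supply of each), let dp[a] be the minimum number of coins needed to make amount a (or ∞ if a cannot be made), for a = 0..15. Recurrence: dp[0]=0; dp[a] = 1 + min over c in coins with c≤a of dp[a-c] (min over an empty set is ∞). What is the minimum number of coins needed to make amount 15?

3

 a  0  1  2  3  4  5  6  7  8  9 10 11 12 13 14 15
dp  0  -  -  -  -  1  -  1  -  -  2  1  2  1  2  3
(- denotes ∞ / unreachable)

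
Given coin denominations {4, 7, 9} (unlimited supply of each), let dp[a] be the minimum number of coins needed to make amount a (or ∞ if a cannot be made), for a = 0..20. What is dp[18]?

 a  0  1  2  3  4  5  6  7  8  9 10 11 12 13 14 15 16 17 18 19 20
dp  0  -  -  -  1  -  -  1  2  1  -  2  3  2  2  3  2  3  2  4  3
(- denotes ∞ / unreachable)

2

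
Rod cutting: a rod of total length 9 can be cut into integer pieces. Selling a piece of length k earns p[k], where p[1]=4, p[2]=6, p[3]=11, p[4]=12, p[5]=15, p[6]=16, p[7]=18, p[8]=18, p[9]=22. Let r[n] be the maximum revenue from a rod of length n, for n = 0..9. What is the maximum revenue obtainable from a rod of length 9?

   n    0    1    2    3    4    5    6    7    8    9
r[n]    0    4    8   12   16   20   24   28   32   36

36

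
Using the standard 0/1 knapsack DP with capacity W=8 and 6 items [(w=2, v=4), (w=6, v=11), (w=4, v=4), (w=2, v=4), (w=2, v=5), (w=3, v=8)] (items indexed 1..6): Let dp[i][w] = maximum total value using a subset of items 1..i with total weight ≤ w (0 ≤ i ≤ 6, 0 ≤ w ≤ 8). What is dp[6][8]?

17

i\w   0   1   2   3   4   5   6   7   8
  0   0   0   0   0   0   0   0   0   0
  1   0   0   4   4   4   4   4   4   4
  2   0   0   4   4   4   4  11  11  15
  3   0   0   4   4   4   4  11  11  15
  4   0   0   4   4   8   8  11  11  15
  5   0   0   5   5   9   9  13  13  16
  6   0   0   5   8   9  13  13  17  17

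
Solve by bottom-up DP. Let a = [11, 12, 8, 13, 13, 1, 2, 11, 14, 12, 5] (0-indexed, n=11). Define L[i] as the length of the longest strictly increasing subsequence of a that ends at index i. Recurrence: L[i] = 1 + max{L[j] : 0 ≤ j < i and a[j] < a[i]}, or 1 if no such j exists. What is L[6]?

2

   i    0    1    2    3    4    5    6    7    8    9   10
a[i]   11   12    8   13   13    1    2   11   14   12    5
L[i]    1    2    1    3    3    1    2    3    4    4    3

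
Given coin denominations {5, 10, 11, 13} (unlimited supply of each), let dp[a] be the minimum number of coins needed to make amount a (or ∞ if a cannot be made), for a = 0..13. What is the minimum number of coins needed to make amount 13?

1

 a  0  1  2  3  4  5  6  7  8  9 10 11 12 13
dp  0  -  -  -  -  1  -  -  -  -  1  1  -  1
(- denotes ∞ / unreachable)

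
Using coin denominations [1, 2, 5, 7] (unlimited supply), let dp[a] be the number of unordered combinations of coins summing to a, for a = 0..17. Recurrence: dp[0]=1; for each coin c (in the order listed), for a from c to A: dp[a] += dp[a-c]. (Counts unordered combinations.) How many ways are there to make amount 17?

34

after  coin     0     1     2     3     4     5     6     7     8     9    10    11    12    13    14    15    16    17
          1     1     1     1     1     1     1     1     1     1     1     1     1     1     1     1     1     1     1
          2     1     1     2     2     3     3     4     4     5     5     6     6     7     7     8     8     9     9
          5     1     1     2     2     3     4     5     6     7     8    10    11    13    14    16    18    20    22
          7     1     1     2     2     3     4     5     7     8    10    12    14    17    19    23    26    30    34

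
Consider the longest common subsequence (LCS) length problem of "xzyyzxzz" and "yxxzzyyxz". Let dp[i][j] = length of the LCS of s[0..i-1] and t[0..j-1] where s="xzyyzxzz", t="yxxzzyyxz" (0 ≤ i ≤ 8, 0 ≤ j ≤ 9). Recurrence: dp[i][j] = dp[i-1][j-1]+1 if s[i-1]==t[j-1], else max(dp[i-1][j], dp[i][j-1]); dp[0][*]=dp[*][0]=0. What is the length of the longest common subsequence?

   ''  y  x  x  z  z  y  y  x  z
''  0  0  0  0  0  0  0  0  0  0
 x  0  0  1  1  1  1  1  1  1  1
 z  0  0  1  1  2  2  2  2  2  2
 y  0  1  1  1  2  2  3  3  3  3
 y  0  1  1  1  2  2  3  4  4  4
 z  0  1  1  1  2  3  3  4  4  5
 x  0  1  2  2  2  3  3  4  5  5
 z  0  1  2  2  3  3  3  4  5  6
 z  0  1  2  2  3  4  4  4  5  6

6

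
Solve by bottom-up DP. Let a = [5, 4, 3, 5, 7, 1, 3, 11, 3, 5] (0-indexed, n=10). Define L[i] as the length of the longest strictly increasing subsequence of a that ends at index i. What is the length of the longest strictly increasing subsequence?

   i    0    1    2    3    4    5    6    7    8    9
a[i]    5    4    3    5    7    1    3   11    3    5
L[i]    1    1    1    2    3    1    2    4    2    3

4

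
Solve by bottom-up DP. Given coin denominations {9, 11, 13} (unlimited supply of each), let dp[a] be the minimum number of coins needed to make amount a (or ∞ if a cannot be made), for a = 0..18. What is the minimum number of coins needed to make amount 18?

 a  0  1  2  3  4  5  6  7  8  9 10 11 12 13 14 15 16 17 18
dp  0  -  -  -  -  -  -  -  -  1  -  1  -  1  -  -  -  -  2
(- denotes ∞ / unreachable)

2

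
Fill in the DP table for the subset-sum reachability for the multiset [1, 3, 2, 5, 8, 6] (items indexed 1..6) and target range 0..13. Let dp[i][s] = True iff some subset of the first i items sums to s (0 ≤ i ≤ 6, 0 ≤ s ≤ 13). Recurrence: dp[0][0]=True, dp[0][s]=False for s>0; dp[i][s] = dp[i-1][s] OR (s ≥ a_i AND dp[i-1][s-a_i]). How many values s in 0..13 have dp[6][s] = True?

i\s   0   1   2   3   4   5   6   7   8   9  10  11  12  13
  0   T   F   F   F   F   F   F   F   F   F   F   F   F   F
  1   T   T   F   F   F   F   F   F   F   F   F   F   F   F
  2   T   T   F   T   T   F   F   F   F   F   F   F   F   F
  3   T   T   T   T   T   T   T   F   F   F   F   F   F   F
  4   T   T   T   T   T   T   T   T   T   T   T   T   F   F
  5   T   T   T   T   T   T   T   T   T   T   T   T   T   T
  6   T   T   T   T   T   T   T   T   T   T   T   T   T   T

14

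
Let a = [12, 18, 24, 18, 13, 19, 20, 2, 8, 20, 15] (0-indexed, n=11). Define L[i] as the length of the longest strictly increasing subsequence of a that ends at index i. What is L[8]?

2

   i    0    1    2    3    4    5    6    7    8    9   10
a[i]   12   18   24   18   13   19   20    2    8   20   15
L[i]    1    2    3    2    2    3    4    1    2    4    3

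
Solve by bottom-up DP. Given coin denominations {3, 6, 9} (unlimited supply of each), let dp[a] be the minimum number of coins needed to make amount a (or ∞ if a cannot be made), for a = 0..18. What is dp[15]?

2

 a  0  1  2  3  4  5  6  7  8  9 10 11 12 13 14 15 16 17 18
dp  0  -  -  1  -  -  1  -  -  1  -  -  2  -  -  2  -  -  2
(- denotes ∞ / unreachable)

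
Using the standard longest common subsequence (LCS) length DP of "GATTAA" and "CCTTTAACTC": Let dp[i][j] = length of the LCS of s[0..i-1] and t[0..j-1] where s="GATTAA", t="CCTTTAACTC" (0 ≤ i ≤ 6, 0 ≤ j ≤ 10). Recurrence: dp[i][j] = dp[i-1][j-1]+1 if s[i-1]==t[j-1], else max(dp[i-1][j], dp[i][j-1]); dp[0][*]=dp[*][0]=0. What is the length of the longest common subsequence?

4

   ''  C  C  T  T  T  A  A  C  T  C
''  0  0  0  0  0  0  0  0  0  0  0
 G  0  0  0  0  0  0  0  0  0  0  0
 A  0  0  0  0  0  0  1  1  1  1  1
 T  0  0  0  1  1  1  1  1  1  2  2
 T  0  0  0  1  2  2  2  2  2  2  2
 A  0  0  0  1  2  2  3  3  3  3  3
 A  0  0  0  1  2  2  3  4  4  4  4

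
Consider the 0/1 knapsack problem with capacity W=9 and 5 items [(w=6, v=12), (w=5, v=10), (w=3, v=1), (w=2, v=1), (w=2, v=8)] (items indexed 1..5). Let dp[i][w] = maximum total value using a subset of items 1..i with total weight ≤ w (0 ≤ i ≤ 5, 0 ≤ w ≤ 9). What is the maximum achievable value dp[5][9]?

20

i\w   0   1   2   3   4   5   6   7   8   9
  0   0   0   0   0   0   0   0   0   0   0
  1   0   0   0   0   0   0  12  12  12  12
  2   0   0   0   0   0  10  12  12  12  12
  3   0   0   0   1   1  10  12  12  12  13
  4   0   0   1   1   1  10  12  12  13  13
  5   0   0   8   8   9  10  12  18  20  20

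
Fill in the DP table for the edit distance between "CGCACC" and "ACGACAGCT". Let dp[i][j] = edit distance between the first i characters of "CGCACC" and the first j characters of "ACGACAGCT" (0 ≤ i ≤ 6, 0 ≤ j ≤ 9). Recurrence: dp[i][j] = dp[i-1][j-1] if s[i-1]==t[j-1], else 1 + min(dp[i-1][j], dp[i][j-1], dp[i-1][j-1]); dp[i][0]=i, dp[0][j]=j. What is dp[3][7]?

   ''  A  C  G  A  C  A  G  C  T
''  0  1  2  3  4  5  6  7  8  9
 C  1  1  1  2  3  4  5  6  7  8
 G  2  2  2  1  2  3  4  5  6  7
 C  3  3  2  2  2  2  3  4  5  6
 A  4  3  3  3  2  3  2  3  4  5
 C  5  4  3  4  3  2  3  3  3  4
 C  6  5  4  4  4  3  3  4  3  4

4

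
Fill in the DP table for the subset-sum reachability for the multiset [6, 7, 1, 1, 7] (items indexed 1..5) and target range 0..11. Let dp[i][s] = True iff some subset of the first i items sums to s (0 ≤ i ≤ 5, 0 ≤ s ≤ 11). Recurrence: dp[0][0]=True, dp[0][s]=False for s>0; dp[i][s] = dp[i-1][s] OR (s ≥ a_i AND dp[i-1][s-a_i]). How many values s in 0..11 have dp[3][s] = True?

i\s   0   1   2   3   4   5   6   7   8   9  10  11
  0   T   F   F   F   F   F   F   F   F   F   F   F
  1   T   F   F   F   F   F   T   F   F   F   F   F
  2   T   F   F   F   F   F   T   T   F   F   F   F
  3   T   T   F   F   F   F   T   T   T   F   F   F
  4   T   T   T   F   F   F   T   T   T   T   F   F
  5   T   T   T   F   F   F   T   T   T   T   F   F

5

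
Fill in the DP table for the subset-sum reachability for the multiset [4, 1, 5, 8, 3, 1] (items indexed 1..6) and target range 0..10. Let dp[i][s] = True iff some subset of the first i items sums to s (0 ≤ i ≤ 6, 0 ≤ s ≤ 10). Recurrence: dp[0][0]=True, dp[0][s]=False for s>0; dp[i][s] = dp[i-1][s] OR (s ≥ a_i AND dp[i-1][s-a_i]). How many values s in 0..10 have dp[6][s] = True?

i\s   0   1   2   3   4   5   6   7   8   9  10
  0   T   F   F   F   F   F   F   F   F   F   F
  1   T   F   F   F   T   F   F   F   F   F   F
  2   T   T   F   F   T   T   F   F   F   F   F
  3   T   T   F   F   T   T   T   F   F   T   T
  4   T   T   F   F   T   T   T   F   T   T   T
  5   T   T   F   T   T   T   T   T   T   T   T
  6   T   T   T   T   T   T   T   T   T   T   T

11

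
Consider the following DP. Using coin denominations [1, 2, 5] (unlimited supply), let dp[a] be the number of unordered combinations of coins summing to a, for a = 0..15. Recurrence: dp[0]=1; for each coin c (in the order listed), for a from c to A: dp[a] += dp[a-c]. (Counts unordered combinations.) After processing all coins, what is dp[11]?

after  coin     0     1     2     3     4     5     6     7     8     9    10    11    12    13    14    15
          1     1     1     1     1     1     1     1     1     1     1     1     1     1     1     1     1
          2     1     1     2     2     3     3     4     4     5     5     6     6     7     7     8     8
          5     1     1     2     2     3     4     5     6     7     8    10    11    13    14    16    18

11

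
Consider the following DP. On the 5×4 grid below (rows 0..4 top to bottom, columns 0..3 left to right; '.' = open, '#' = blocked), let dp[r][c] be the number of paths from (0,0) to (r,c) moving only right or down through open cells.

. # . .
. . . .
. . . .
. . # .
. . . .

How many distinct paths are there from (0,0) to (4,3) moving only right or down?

8

r\c   0   1   2   3
  0   1   0   0   0
  1   1   1   1   1
  2   1   2   3   4
  3   1   3   0   4
  4   1   4   4   8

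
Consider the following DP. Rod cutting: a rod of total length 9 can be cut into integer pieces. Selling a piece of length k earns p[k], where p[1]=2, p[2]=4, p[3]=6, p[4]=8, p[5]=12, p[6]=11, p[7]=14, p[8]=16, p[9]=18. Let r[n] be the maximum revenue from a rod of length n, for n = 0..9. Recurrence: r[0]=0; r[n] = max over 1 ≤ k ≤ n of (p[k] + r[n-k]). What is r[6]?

14

   n    0    1    2    3    4    5    6    7    8    9
r[n]    0    2    4    6    8   12   14   16   18   20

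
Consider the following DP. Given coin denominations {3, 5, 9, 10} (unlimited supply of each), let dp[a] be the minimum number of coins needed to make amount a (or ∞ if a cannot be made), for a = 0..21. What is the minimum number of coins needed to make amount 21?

 a  0  1  2  3  4  5  6  7  8  9 10 11 12 13 14 15 16 17 18 19 20 21
dp  0  -  -  1  -  1  2  -  2  1  1  3  2  2  2  2  3  3  2  2  2  3
(- denotes ∞ / unreachable)

3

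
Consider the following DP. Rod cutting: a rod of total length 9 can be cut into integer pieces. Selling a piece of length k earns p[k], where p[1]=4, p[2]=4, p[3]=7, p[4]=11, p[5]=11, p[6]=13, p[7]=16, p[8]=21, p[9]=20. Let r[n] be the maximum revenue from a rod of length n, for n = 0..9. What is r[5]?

   n    0    1    2    3    4    5    6    7    8    9
r[n]    0    4    8   12   16   20   24   28   32   36

20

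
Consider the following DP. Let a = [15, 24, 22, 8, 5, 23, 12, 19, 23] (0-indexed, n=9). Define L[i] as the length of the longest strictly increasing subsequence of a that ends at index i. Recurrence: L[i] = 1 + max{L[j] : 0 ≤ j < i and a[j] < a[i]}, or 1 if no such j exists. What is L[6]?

2

   i    0    1    2    3    4    5    6    7    8
a[i]   15   24   22    8    5   23   12   19   23
L[i]    1    2    2    1    1    3    2    3    4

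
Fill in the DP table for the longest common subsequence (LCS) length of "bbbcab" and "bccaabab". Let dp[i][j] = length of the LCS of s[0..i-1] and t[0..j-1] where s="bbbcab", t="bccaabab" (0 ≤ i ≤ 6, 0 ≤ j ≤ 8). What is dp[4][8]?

   ''  b  c  c  a  a  b  a  b
''  0  0  0  0  0  0  0  0  0
 b  0  1  1  1  1  1  1  1  1
 b  0  1  1  1  1  1  2  2  2
 b  0  1  1  1  1  1  2  2  3
 c  0  1  2  2  2  2  2  2  3
 a  0  1  2  2  3  3  3  3  3
 b  0  1  2  2  3  3  4  4  4

3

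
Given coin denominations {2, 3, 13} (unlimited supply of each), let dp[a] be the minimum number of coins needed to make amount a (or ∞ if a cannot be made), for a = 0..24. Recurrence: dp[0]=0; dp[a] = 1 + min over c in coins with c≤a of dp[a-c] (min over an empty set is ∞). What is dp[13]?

1

 a  0  1  2  3  4  5  6  7  8  9 10 11 12 13 14 15 16 17 18 19 20 21 22 23 24
dp  0  -  1  1  2  2  2  3  3  3  4  4  4  1  5  2  2  3  3  3  4  4  4  5  5
(- denotes ∞ / unreachable)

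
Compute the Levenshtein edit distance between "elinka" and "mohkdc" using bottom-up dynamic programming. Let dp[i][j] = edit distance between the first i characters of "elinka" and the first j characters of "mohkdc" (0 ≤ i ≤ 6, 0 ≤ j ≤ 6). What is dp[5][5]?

5

   ''  m  o  h  k  d  c
''  0  1  2  3  4  5  6
 e  1  1  2  3  4  5  6
 l  2  2  2  3  4  5  6
 i  3  3  3  3  4  5  6
 n  4  4  4  4  4  5  6
 k  5  5  5  5  4  5  6
 a  6  6  6  6  5  5  6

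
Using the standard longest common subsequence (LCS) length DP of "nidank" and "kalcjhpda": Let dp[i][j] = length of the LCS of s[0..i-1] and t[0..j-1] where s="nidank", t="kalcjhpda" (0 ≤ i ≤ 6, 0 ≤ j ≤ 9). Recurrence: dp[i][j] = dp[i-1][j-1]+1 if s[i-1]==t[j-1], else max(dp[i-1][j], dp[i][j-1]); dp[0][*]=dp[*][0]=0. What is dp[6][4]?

   ''  k  a  l  c  j  h  p  d  a
''  0  0  0  0  0  0  0  0  0  0
 n  0  0  0  0  0  0  0  0  0  0
 i  0  0  0  0  0  0  0  0  0  0
 d  0  0  0  0  0  0  0  0  1  1
 a  0  0  1  1  1  1  1  1  1  2
 n  0  0  1  1  1  1  1  1  1  2
 k  0  1  1  1  1  1  1  1  1  2

1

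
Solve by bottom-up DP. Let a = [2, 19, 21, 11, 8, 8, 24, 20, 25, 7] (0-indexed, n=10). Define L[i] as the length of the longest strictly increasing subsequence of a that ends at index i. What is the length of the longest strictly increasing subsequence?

   i    0    1    2    3    4    5    6    7    8    9
a[i]    2   19   21   11    8    8   24   20   25    7
L[i]    1    2    3    2    2    2    4    3    5    2

5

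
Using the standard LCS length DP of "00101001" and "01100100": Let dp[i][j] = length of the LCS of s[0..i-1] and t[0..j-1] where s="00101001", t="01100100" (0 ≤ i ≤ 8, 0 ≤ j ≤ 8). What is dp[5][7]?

4

   ''  0  1  1  0  0  1  0  0
''  0  0  0  0  0  0  0  0  0
 0  0  1  1  1  1  1  1  1  1
 0  0  1  1  1  2  2  2  2  2
 1  0  1  2  2  2  2  3  3  3
 0  0  1  2  2  3  3  3  4  4
 1  0  1  2  3  3  3  4  4  4
 0  0  1  2  3  4  4  4  5  5
 0  0  1  2  3  4  5  5  5  6
 1  0  1  2  3  4  5  6  6  6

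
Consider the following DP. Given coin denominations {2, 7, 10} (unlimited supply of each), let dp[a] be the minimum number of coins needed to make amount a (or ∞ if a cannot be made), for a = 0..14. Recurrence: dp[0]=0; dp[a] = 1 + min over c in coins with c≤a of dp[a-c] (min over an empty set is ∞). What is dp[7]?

1

 a  0  1  2  3  4  5  6  7  8  9 10 11 12 13 14
dp  0  -  1  -  2  -  3  1  4  2  1  3  2  4  2
(- denotes ∞ / unreachable)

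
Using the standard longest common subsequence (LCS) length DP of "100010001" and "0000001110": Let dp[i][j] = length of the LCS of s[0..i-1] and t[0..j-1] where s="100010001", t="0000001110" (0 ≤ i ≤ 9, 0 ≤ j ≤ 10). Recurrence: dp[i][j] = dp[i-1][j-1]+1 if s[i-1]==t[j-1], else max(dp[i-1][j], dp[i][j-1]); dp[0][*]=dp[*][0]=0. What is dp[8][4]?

   ''  0  0  0  0  0  0  1  1  1  0
''  0  0  0  0  0  0  0  0  0  0  0
 1  0  0  0  0  0  0  0  1  1  1  1
 0  0  1  1  1  1  1  1  1  1  1  2
 0  0  1  2  2  2  2  2  2  2  2  2
 0  0  1  2  3  3  3  3  3  3  3  3
 1  0  1  2  3  3  3  3  4  4  4  4
 0  0  1  2  3  4  4  4  4  4  4  5
 0  0  1  2  3  4  5  5  5  5  5  5
 0  0  1  2  3  4  5  6  6  6  6  6
 1  0  1  2  3  4  5  6  7  7  7  7

4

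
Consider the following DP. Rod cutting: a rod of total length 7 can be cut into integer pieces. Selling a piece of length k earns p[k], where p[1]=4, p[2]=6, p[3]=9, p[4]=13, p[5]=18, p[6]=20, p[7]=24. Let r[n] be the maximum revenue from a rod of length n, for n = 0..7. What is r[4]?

   n    0    1    2    3    4    5    6    7
r[n]    0    4    8   12   16   20   24   28

16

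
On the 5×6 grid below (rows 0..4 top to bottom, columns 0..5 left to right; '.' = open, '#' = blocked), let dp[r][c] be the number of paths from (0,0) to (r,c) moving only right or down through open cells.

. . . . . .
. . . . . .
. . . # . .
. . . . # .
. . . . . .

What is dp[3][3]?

r\c   0   1   2   3   4   5
  0   1   1   1   1   1   1
  1   1   2   3   4   5   6
  2   1   3   6   0   5  11
  3   1   4  10  10   0  11
  4   1   5  15  25  25  36

10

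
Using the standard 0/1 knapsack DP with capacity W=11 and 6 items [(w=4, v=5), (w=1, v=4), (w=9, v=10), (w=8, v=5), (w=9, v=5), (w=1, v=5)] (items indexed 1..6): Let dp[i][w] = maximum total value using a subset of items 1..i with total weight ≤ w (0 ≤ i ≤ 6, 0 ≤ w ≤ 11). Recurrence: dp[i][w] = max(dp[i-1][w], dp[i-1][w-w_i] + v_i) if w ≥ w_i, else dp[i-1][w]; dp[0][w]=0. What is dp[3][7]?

9

i\w   0   1   2   3   4   5   6   7   8   9  10  11
  0   0   0   0   0   0   0   0   0   0   0   0   0
  1   0   0   0   0   5   5   5   5   5   5   5   5
  2   0   4   4   4   5   9   9   9   9   9   9   9
  3   0   4   4   4   5   9   9   9   9  10  14  14
  4   0   4   4   4   5   9   9   9   9  10  14  14
  5   0   4   4   4   5   9   9   9   9  10  14  14
  6   0   5   9   9   9  10  14  14  14  14  15  19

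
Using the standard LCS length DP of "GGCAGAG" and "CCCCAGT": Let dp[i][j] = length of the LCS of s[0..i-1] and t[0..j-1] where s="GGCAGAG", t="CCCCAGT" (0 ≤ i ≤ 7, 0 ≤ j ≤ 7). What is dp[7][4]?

1

   ''  C  C  C  C  A  G  T
''  0  0  0  0  0  0  0  0
 G  0  0  0  0  0  0  1  1
 G  0  0  0  0  0  0  1  1
 C  0  1  1  1  1  1  1  1
 A  0  1  1  1  1  2  2  2
 G  0  1  1  1  1  2  3  3
 A  0  1  1  1  1  2  3  3
 G  0  1  1  1  1  2  3  3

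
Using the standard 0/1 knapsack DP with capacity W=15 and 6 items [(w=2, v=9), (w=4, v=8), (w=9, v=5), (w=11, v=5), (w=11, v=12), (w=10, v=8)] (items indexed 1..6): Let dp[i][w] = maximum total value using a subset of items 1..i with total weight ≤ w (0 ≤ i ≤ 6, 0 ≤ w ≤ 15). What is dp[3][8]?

17

i\w   0   1   2   3   4   5   6   7   8   9  10  11  12  13  14  15
  0   0   0   0   0   0   0   0   0   0   0   0   0   0   0   0   0
  1   0   0   9   9   9   9   9   9   9   9   9   9   9   9   9   9
  2   0   0   9   9   9   9  17  17  17  17  17  17  17  17  17  17
  3   0   0   9   9   9   9  17  17  17  17  17  17  17  17  17  22
  4   0   0   9   9   9   9  17  17  17  17  17  17  17  17  17  22
  5   0   0   9   9   9   9  17  17  17  17  17  17  17  21  21  22
  6   0   0   9   9   9   9  17  17  17  17  17  17  17  21  21  22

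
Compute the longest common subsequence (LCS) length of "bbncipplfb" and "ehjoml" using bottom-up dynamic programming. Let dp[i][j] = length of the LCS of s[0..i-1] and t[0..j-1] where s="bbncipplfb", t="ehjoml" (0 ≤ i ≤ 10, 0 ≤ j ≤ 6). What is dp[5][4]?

   ''  e  h  j  o  m  l
''  0  0  0  0  0  0  0
 b  0  0  0  0  0  0  0
 b  0  0  0  0  0  0  0
 n  0  0  0  0  0  0  0
 c  0  0  0  0  0  0  0
 i  0  0  0  0  0  0  0
 p  0  0  0  0  0  0  0
 p  0  0  0  0  0  0  0
 l  0  0  0  0  0  0  1
 f  0  0  0  0  0  0  1
 b  0  0  0  0  0  0  1

0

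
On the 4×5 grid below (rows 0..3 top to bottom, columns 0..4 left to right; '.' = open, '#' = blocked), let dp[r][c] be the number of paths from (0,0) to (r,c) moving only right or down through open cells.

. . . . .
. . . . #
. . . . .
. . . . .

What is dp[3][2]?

10

r\c   0   1   2   3   4
  0   1   1   1   1   1
  1   1   2   3   4   0
  2   1   3   6  10  10
  3   1   4  10  20  30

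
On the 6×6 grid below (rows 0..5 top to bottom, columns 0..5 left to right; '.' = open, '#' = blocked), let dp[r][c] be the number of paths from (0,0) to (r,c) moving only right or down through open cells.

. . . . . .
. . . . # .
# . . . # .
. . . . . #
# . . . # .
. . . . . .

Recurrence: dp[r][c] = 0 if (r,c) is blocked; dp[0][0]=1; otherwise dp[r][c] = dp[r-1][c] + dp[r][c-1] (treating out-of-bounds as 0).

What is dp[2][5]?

1

r\c   0   1   2   3   4   5
  0   1   1   1   1   1   1
  1   1   2   3   4   0   1
  2   0   2   5   9   0   1
  3   0   2   7  16  16   0
  4   0   2   9  25   0   0
  5   0   2  11  36  36  36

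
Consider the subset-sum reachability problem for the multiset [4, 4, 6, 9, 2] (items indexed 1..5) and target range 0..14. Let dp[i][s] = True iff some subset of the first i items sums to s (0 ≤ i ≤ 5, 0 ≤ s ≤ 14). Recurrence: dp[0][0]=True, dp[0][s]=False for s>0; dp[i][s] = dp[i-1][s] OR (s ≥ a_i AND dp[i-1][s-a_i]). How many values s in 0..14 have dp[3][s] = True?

6

i\s   0   1   2   3   4   5   6   7   8   9  10  11  12  13  14
  0   T   F   F   F   F   F   F   F   F   F   F   F   F   F   F
  1   T   F   F   F   T   F   F   F   F   F   F   F   F   F   F
  2   T   F   F   F   T   F   F   F   T   F   F   F   F   F   F
  3   T   F   F   F   T   F   T   F   T   F   T   F   F   F   T
  4   T   F   F   F   T   F   T   F   T   T   T   F   F   T   T
  5   T   F   T   F   T   F   T   F   T   T   T   T   T   T   T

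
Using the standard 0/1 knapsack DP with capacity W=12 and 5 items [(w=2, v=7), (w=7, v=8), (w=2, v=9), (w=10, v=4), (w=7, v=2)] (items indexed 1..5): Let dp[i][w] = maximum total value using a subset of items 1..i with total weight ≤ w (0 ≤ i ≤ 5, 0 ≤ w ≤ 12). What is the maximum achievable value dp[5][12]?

i\w   0   1   2   3   4   5   6   7   8   9  10  11  12
  0   0   0   0   0   0   0   0   0   0   0   0   0   0
  1   0   0   7   7   7   7   7   7   7   7   7   7   7
  2   0   0   7   7   7   7   7   8   8  15  15  15  15
  3   0   0   9   9  16  16  16  16  16  17  17  24  24
  4   0   0   9   9  16  16  16  16  16  17  17  24  24
  5   0   0   9   9  16  16  16  16  16  17  17  24  24

24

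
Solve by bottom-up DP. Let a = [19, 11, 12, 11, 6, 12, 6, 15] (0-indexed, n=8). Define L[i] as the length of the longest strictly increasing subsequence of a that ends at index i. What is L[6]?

1

   i    0    1    2    3    4    5    6    7
a[i]   19   11   12   11    6   12    6   15
L[i]    1    1    2    1    1    2    1    3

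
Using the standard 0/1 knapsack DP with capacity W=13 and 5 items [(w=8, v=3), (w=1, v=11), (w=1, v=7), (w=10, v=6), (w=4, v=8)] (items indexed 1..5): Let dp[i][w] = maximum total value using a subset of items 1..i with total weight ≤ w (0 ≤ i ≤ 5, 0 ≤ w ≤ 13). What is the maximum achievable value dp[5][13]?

26

i\w   0   1   2   3   4   5   6   7   8   9  10  11  12  13
  0   0   0   0   0   0   0   0   0   0   0   0   0   0   0
  1   0   0   0   0   0   0   0   0   3   3   3   3   3   3
  2   0  11  11  11  11  11  11  11  11  14  14  14  14  14
  3   0  11  18  18  18  18  18  18  18  18  21  21  21  21
  4   0  11  18  18  18  18  18  18  18  18  21  21  24  24
  5   0  11  18  18  18  19  26  26  26  26  26  26  26  26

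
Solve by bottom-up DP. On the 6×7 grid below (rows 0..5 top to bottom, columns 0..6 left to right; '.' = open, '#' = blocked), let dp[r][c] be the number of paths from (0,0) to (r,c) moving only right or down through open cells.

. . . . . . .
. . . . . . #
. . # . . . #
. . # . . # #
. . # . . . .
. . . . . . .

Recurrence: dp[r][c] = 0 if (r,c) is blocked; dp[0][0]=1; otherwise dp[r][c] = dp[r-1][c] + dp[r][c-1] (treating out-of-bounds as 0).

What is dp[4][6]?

17

r\c   0   1   2   3   4   5   6
  0   1   1   1   1   1   1   1
  1   1   2   3   4   5   6   0
  2   1   3   0   4   9  15   0
  3   1   4   0   4  13   0   0
  4   1   5   0   4  17  17  17
  5   1   6   6  10  27  44  61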